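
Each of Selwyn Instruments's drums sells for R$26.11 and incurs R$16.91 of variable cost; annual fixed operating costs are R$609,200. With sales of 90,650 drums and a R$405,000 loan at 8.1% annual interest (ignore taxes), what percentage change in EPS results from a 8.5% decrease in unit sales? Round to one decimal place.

-36.9%

Contribution at this volume is 90,650 × R$9.20 = R$833,980.00.
EBIT = R$833,980.00 − R$609,200 = R$224,780.00.
Interest = R$32,805.00, so EBIT − I = R$191,975.00.
DCL = total CM / (EBIT − I) = R$833,980.00 / R$191,975.00 = 4.3442.
EPS therefore changes by 4.3442 × (-8.5%) = -36.9%.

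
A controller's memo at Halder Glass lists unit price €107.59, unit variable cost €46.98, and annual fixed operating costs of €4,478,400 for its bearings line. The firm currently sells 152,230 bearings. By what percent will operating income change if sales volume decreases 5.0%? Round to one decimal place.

-9.7%

Total contribution margin = 152,230 × €60.61 = €9,226,660.30.
Operating income = contribution − fixed costs = €9,226,660.30 − €4,478,400 = €4,748,260.30.
DOL = contribution ÷ EBIT = €9,226,660.30 ÷ €4,748,260.30 = 1.9432.
Operating income changes by 1.9432 × -5.0% = -9.7%.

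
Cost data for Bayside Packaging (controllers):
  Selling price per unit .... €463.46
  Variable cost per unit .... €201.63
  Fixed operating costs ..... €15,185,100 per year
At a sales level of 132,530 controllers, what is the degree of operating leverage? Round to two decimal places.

At 132,530 units, contribution = 132,530 × €261.83 = €34,700,329.90.
EBIT = €34,700,329.90 − €15,185,100 = €19,515,229.90.
DOL = contribution ÷ EBIT = €34,700,329.90 ÷ €19,515,229.90 = 1.7781.

1.78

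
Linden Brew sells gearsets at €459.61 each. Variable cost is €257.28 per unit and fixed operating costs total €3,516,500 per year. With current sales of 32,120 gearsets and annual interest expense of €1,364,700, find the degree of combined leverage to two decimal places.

4.02

At 32,120 units, contribution = 32,120 × €202.33 = €6,498,839.60.
EBIT = €6,498,839.60 − €3,516,500 = €2,982,339.60. Interest = €1,364,700.00, so EBIT − I = €1,617,639.60.
DCL = contribution ÷ (EBIT − I) = €6,498,839.60 ÷ €1,617,639.60 = 4.0175.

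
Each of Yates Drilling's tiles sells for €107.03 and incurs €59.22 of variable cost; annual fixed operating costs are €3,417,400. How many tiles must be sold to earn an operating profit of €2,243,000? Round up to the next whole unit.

Unit CM = price − variable cost = €107.03 − €59.22 = €47.81.
Need Q such that Q × €47.81 − €3,417,400 = €2,243,000, i.e. Q = €5,660,400 / €47.81 = 118,393.64 → 118,394.

118,394 tiles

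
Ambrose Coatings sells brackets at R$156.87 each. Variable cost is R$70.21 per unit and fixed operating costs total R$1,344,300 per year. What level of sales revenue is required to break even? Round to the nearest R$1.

R$2,433,422

Contribution margin per unit = R$156.87 − R$70.21 = R$86.66, a CM ratio of R$86.66 ÷ R$156.87 = 0.5524.
Break-even sales = FC ÷ CM ratio = R$1,344,300 × R$156.87 / R$86.66 = R$2,433,422.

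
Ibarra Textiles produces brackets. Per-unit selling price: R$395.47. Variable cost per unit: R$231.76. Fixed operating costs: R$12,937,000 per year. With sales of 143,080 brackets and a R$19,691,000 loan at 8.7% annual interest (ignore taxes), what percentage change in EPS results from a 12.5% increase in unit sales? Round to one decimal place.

Contribution at this volume is 143,080 × R$163.71 = R$23,423,626.80.
Subtracting fixed costs: EBIT = R$23,423,626.80 − R$12,937,000 = R$10,486,626.80.
Interest = R$1,713,117.00, so EBIT − I = R$8,773,509.80.
DCL = total CM / (EBIT − I) = R$23,423,626.80 / R$8,773,509.80 = 2.6698.
EPS therefore changes by 2.6698 × (+12.5%) = +33.4%.

+33.4%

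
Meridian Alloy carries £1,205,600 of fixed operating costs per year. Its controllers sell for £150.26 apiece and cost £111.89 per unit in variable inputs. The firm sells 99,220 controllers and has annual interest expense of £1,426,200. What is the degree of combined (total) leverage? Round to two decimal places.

Total contribution margin = 99,220 × £38.37 = £3,807,071.40.
Subtracting fixed costs: EBIT = £3,807,071.40 − £1,205,600 = £2,601,471.40. Interest = £1,426,200.00.
DOL = £3,807,071.40 ÷ £2,601,471.40 = 1.4634; DFL = £2,601,471.40 ÷ £1,175,271.40 = 2.2135.
Combined leverage = 1.4634 × 2.2135 = 3.2392.

3.24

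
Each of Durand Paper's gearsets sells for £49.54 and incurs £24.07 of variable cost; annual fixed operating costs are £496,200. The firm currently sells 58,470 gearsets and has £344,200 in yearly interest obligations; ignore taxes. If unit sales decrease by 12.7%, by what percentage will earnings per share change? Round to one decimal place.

-29.1%

Contribution at this volume is 58,470 × £25.47 = £1,489,230.90.
Operating income = contribution − fixed costs = £1,489,230.90 − £496,200 = £993,030.90.
After interest of £344,200.00, pre-tax earnings = £648,830.90.
Degree of combined leverage = contribution ÷ (EBIT − I) = £1,489,230.90 ÷ £648,830.90 = 2.2953.
EPS therefore changes by 2.2953 × (-12.7%) = -29.1%.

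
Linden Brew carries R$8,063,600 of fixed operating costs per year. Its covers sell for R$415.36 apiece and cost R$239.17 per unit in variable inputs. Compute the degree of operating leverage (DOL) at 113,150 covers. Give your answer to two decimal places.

At 113,150 units, contribution = 113,150 × R$176.19 = R$19,935,898.50.
Subtracting fixed costs: EBIT = R$19,935,898.50 − R$8,063,600 = R$11,872,298.50.
Degree of operating leverage = R$19,935,898.50 / R$11,872,298.50 = 1.6792.

1.68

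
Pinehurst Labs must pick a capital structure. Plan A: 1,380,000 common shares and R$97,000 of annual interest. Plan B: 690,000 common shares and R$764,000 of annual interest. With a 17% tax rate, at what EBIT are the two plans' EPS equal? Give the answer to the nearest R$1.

R$1,431,000

At indifference, (EBIT − 97,000)(1 − t)/1,380,000 = (EBIT − 764,000)(1 − t)/690,000.
The (1 − t) factor cancels: (EBIT − 97,000) × 690,000 = (EBIT − 764,000) × 1,380,000.
EBIT × (1,380,000 − 690,000) = 764,000 × 1,380,000 − 97,000 × 690,000 = 987,390,000,000, so EBIT = 987,390,000,000 ÷ 690,000 = 1,431,000.00.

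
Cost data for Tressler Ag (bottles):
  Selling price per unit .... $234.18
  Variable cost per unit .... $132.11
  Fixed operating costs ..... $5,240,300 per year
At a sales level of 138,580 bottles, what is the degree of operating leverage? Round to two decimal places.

Contribution at this volume is 138,580 × $102.07 = $14,144,860.60.
EBIT = $14,144,860.60 − $5,240,300 = $8,904,560.60.
Degree of operating leverage = $14,144,860.60 / $8,904,560.60 = 1.5885.

1.59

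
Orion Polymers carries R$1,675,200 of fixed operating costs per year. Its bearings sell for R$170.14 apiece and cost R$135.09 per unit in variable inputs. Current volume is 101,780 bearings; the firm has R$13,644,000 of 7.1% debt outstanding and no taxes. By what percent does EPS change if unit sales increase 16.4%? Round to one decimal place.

+63.4%

Contribution at this volume is 101,780 × R$35.05 = R$3,567,389.00.
Operating income = contribution − fixed costs = R$3,567,389.00 − R$1,675,200 = R$1,892,189.00.
Interest = R$968,724.00, so EBIT − I = R$923,465.00.
Degree of combined leverage = contribution ÷ (EBIT − I) = R$3,567,389.00 ÷ R$923,465.00 = 3.8630.
EPS therefore changes by 3.8630 × (+16.4%) = +63.4%.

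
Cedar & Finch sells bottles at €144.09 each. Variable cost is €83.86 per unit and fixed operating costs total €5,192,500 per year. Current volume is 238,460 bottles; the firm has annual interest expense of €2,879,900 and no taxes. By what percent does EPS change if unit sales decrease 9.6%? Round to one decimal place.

-21.9%

Total contribution margin = 238,460 × €60.23 = €14,362,445.80.
Operating income = contribution − fixed costs = €14,362,445.80 − €5,192,500 = €9,169,945.80.
After interest of €2,879,900.00, pre-tax earnings = €6,290,045.80.
Degree of combined leverage = contribution ÷ (EBIT − I) = €14,362,445.80 ÷ €6,290,045.80 = 2.2834.
EPS therefore changes by 2.2834 × (-9.6%) = -21.9%.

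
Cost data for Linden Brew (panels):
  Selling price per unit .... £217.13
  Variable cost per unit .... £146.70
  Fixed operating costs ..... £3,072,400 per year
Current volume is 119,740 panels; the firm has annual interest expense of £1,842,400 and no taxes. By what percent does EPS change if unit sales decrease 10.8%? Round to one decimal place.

Contribution at this volume is 119,740 × £70.43 = £8,433,288.20.
Operating income = contribution − fixed costs = £8,433,288.20 − £3,072,400 = £5,360,888.20.
Interest = £1,842,400.00, so EBIT − I = £3,518,488.20.
DCL = total CM / (EBIT − I) = £8,433,288.20 / £3,518,488.20 = 2.3968.
%ΔEPS = DCL × %ΔSales = 2.3968 × -10.8% = -25.9%.

-25.9%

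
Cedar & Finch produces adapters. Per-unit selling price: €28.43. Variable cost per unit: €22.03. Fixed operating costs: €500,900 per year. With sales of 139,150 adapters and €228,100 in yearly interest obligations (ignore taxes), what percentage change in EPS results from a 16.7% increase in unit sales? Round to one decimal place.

At 139,150 units, contribution = 139,150 × €6.40 = €890,560.00.
EBIT = €890,560.00 − €500,900 = €389,660.00.
After interest of €228,100.00, pre-tax earnings = €161,560.00.
DCL = total CM / (EBIT − I) = €890,560.00 / €161,560.00 = 5.5123.
%ΔEPS = DCL × %ΔSales = 5.5123 × +16.7% = +92.1%.

+92.1%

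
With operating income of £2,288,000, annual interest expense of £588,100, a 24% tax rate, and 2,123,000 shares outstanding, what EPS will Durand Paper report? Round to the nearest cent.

£0.61

Interest = £588,100.00, so EBT = £2,288,000 − £588,100.00 = £1,699,900.00.
Net income = £1,699,900.00 × (1 − 0.24) = £1,291,924.00.
EPS = £1,291,924.00 ÷ 2,123,000 = £0.61.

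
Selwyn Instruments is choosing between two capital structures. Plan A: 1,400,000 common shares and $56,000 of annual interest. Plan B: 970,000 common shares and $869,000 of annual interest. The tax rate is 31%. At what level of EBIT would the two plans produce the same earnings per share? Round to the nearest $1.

$2,702,977

Set EPS_A = EPS_B: (EBIT − $56,000)(1 − 0.31) ÷ 1,400,000 = (EBIT − $869,000)(1 − 0.31) ÷ 970,000.
The (1 − t) factor cancels: (EBIT − 56,000) × 970,000 = (EBIT − 869,000) × 1,400,000.
Solving, EBIT = (869,000·1,400,000 − 56,000·970,000) / (1,400,000 − 970,000) = 1,162,280,000,000 / 430,000 = 2,702,976.74.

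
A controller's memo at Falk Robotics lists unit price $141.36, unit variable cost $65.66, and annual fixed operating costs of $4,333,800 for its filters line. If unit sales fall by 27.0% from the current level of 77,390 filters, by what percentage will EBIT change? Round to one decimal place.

Total contribution margin = 77,390 × $75.70 = $5,858,423.00.
Subtracting fixed costs: EBIT = $5,858,423.00 − $4,333,800 = $1,524,623.00.
Degree of operating leverage = $5,858,423.00 / $1,524,623.00 = 3.8425.
Operating income changes by 3.8425 × -27.0% = -103.7%.

-103.7%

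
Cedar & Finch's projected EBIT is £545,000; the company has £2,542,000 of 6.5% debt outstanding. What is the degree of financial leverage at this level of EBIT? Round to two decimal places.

1.44

Interest = £165,230.00.
DFL = EBIT ÷ (EBIT − I) = £545,000 ÷ (£545,000 − £165,230.00) = £545,000 ÷ £379,770.00 = 1.4351.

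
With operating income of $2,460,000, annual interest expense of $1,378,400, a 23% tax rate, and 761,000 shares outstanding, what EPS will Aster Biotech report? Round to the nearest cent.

$1.09

Interest = $1,378,400.00, so EBT = $2,460,000 − $1,378,400.00 = $1,081,600.00.
Net income = $1,081,600.00 × (1 − 0.23) = $832,832.00.
Per share: $832,832.00 / 761,000 shares = $1.09.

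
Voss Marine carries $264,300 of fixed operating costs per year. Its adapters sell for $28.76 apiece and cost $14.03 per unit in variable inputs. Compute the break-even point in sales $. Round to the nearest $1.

$516,040

Contribution margin per unit = $28.76 − $14.03 = $14.73, a CM ratio of $14.73 ÷ $28.76 = 0.5122.
Break-even sales = FC ÷ CM ratio = $264,300 × $28.76 / $14.73 = $516,040.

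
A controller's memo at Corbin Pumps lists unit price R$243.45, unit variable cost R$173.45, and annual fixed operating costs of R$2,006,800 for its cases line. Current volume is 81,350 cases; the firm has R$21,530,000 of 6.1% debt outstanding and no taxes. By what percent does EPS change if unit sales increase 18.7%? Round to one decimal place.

At 81,350 units, contribution = 81,350 × R$70.00 = R$5,694,500.00.
Operating income = contribution − fixed costs = R$5,694,500.00 − R$2,006,800 = R$3,687,700.00.
Interest = R$1,313,330.00, so EBIT − I = R$2,374,370.00.
Degree of combined leverage = contribution ÷ (EBIT − I) = R$5,694,500.00 ÷ R$2,374,370.00 = 2.3983.
EPS therefore changes by 2.3983 × (+18.7%) = +44.8%.

+44.8%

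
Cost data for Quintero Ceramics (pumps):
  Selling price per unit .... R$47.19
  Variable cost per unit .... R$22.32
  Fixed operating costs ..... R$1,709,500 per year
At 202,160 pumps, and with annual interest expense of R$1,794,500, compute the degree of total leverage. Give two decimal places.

3.30

At 202,160 units, contribution = 202,160 × R$24.87 = R$5,027,719.20.
Operating income = contribution − fixed costs = R$5,027,719.20 − R$1,709,500 = R$3,318,219.20. Interest = R$1,794,500.00, so EBIT − I = R$1,523,719.20.
Degree of total leverage = total CM / (EBIT − interest) = R$5,027,719.20 / R$1,523,719.20 = 3.2996.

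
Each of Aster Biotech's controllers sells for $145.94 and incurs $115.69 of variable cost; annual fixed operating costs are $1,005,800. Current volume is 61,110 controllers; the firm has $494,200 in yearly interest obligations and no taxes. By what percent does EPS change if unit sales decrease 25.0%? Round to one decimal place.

-132.6%

Total contribution margin = 61,110 × $30.25 = $1,848,577.50.
EBIT = $1,848,577.50 − $1,005,800 = $842,777.50.
After interest of $494,200.00, pre-tax earnings = $348,577.50.
Degree of combined leverage = contribution ÷ (EBIT − I) = $1,848,577.50 ÷ $348,577.50 = 5.3032.
EPS therefore changes by 5.3032 × (-25.0%) = -132.6%.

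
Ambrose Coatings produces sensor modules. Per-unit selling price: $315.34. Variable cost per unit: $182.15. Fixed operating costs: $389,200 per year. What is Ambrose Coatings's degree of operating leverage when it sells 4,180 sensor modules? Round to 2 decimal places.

3.32

Contribution at this volume is 4,180 × $133.19 = $556,734.20.
EBIT = $556,734.20 − $389,200 = $167,534.20.
DOL = contribution ÷ EBIT = $556,734.20 ÷ $167,534.20 = 3.3231.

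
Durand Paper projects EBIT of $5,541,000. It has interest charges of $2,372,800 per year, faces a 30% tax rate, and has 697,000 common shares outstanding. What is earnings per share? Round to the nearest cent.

$3.18

Interest = $2,372,800.00, so EBT = $5,541,000 − $2,372,800.00 = $3,168,200.00.
Net income = $3,168,200.00 × (1 − 0.30) = $2,217,740.00.
Per share: $2,217,740.00 / 697,000 shares = $3.18.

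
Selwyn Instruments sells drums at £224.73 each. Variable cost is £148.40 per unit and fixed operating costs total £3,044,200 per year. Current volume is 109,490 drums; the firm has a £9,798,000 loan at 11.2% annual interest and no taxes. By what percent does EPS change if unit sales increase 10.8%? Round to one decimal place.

+21.4%

At 109,490 units, contribution = 109,490 × £76.33 = £8,357,371.70.
Subtracting fixed costs: EBIT = £8,357,371.70 − £3,044,200 = £5,313,171.70.
After interest of £1,097,376.00, pre-tax earnings = £4,215,795.70.
Degree of combined leverage = contribution ÷ (EBIT − I) = £8,357,371.70 ÷ £4,215,795.70 = 1.9824.
%ΔEPS = DCL × %ΔSales = 1.9824 × +10.8% = +21.4%.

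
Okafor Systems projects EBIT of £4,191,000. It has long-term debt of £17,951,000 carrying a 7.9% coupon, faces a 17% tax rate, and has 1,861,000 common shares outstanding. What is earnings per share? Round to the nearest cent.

Pre-tax income = £4,191,000 − £1,418,129.00 = £2,772,871.00.
Net income = £2,772,871.00 × (1 − 0.17) = £2,301,482.93.
EPS = £2,301,482.93 ÷ 1,861,000 = £1.24.

£1.24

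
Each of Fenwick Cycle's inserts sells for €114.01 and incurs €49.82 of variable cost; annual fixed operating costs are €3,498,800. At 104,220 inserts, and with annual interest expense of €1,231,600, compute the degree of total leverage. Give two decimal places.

3.41

Total contribution margin = 104,220 × €64.19 = €6,689,881.80.
Operating income = contribution − fixed costs = €6,689,881.80 − €3,498,800 = €3,191,081.80. Interest = €1,231,600.00, so EBIT − I = €1,959,481.80.
DCL = contribution ÷ (EBIT − I) = €6,689,881.80 ÷ €1,959,481.80 = 3.4141.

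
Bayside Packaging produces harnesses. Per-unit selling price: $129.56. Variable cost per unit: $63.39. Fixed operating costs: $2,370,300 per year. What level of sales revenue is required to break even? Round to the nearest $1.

Contribution margin per unit = $129.56 − $63.39 = $66.17, a CM ratio of $66.17 ÷ $129.56 = 0.5107.
Break-even revenue = fixed costs × price ÷ CM = $2,370,300 × $129.56 ÷ $66.17 = $4,641,017.

$4,641,017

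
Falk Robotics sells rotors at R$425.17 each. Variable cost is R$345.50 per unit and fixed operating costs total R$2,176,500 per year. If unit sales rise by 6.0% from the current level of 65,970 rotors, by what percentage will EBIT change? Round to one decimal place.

+10.2%

At 65,970 units, contribution = 65,970 × R$79.67 = R$5,255,829.90.
EBIT = R$5,255,829.90 − R$2,176,500 = R$3,079,329.90.
Degree of operating leverage = R$5,255,829.90 / R$3,079,329.90 = 1.7068.
Operating income changes by 1.7068 × +6.0% = +10.2%.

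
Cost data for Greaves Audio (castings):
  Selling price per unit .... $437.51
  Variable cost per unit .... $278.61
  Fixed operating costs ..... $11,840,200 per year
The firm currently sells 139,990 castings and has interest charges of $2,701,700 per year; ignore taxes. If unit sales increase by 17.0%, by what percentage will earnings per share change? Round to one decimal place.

Total contribution margin = 139,990 × $158.90 = $22,244,411.00.
Operating income = contribution − fixed costs = $22,244,411.00 − $11,840,200 = $10,404,211.00.
After interest of $2,701,700.00, pre-tax earnings = $7,702,511.00.
Degree of combined leverage = contribution ÷ (EBIT − I) = $22,244,411.00 ÷ $7,702,511.00 = 2.8879.
EPS therefore changes by 2.8879 × (+17.0%) = +49.1%.

+49.1%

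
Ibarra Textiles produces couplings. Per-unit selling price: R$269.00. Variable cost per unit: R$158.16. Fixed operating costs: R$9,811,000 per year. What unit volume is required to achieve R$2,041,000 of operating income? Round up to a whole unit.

106,929 couplings

Unit CM = price − variable cost = R$269.00 − R$158.16 = R$110.84.
Required volume = (fixed costs + target profit) ÷ CM = (R$9,811,000 + R$2,041,000) ÷ R$110.84 = 106,928.91, so 106,929 couplings.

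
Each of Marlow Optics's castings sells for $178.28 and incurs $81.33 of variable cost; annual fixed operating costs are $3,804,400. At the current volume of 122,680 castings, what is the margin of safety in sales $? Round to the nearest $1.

Unit CM = price − variable cost = $178.28 − $81.33 = $96.95. Break-even units = $3,804,400 ÷ $96.95 = 39,240.85; break-even revenue = 39,240.85 × $178.28 = $6,995,857.99.
Current sales = 122,680 × $178.28 = $21,871,390.40.
Margin of safety = $21,871,390.40 − $6,995,857.99 = $14,875,532.

$14,875,532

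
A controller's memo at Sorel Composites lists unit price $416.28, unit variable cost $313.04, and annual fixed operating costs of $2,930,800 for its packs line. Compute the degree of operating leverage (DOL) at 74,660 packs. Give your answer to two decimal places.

Contribution at this volume is 74,660 × $103.24 = $7,707,898.40.
Operating income = contribution − fixed costs = $7,707,898.40 − $2,930,800 = $4,777,098.40.
Degree of operating leverage = $7,707,898.40 / $4,777,098.40 = 1.6135.

1.61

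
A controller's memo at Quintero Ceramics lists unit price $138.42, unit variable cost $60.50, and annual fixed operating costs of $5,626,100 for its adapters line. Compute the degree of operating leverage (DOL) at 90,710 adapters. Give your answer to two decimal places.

4.90

Contribution at this volume is 90,710 × $77.92 = $7,068,123.20.
EBIT = $7,068,123.20 − $5,626,100 = $1,442,023.20.
So DOL = total CM / EBIT = $7,068,123.20 / $1,442,023.20 = 4.9015.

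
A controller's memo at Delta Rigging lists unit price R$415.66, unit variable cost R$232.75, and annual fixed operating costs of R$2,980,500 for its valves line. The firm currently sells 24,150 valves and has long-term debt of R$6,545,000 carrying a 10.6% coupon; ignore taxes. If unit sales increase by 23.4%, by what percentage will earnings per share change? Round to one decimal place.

Contribution at this volume is 24,150 × R$182.91 = R$4,417,276.50.
Operating income = contribution − fixed costs = R$4,417,276.50 − R$2,980,500 = R$1,436,776.50.
Interest = R$693,770.00, so EBIT − I = R$743,006.50.
Degree of combined leverage = contribution ÷ (EBIT − I) = R$4,417,276.50 ÷ R$743,006.50 = 5.9451.
EPS therefore changes by 5.9451 × (+23.4%) = +139.1%.

+139.1%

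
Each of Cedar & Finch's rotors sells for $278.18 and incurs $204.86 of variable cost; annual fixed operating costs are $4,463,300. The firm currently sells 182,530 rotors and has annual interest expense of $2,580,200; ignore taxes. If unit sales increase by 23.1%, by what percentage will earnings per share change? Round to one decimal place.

+48.8%

Total contribution margin = 182,530 × $73.32 = $13,383,099.60.
EBIT = $13,383,099.60 − $4,463,300 = $8,919,799.60.
After interest of $2,580,200.00, pre-tax earnings = $6,339,599.60.
DCL = total CM / (EBIT − I) = $13,383,099.60 / $6,339,599.60 = 2.1110.
EPS therefore changes by 2.1110 × (+23.1%) = +48.8%.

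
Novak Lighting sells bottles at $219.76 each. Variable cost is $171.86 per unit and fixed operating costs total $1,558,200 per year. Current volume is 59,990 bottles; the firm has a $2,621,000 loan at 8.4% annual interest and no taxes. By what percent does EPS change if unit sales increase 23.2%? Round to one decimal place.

At 59,990 units, contribution = 59,990 × $47.90 = $2,873,521.00.
Operating income = contribution − fixed costs = $2,873,521.00 − $1,558,200 = $1,315,321.00.
After interest of $220,164.00, pre-tax earnings = $1,095,157.00.
DCL = total CM / (EBIT − I) = $2,873,521.00 / $1,095,157.00 = 2.6238.
%ΔEPS = DCL × %ΔSales = 2.6238 × +23.2% = +60.9%.

+60.9%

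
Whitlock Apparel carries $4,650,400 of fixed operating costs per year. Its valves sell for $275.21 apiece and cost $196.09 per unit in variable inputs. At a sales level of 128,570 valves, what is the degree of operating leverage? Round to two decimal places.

1.84

Contribution at this volume is 128,570 × $79.12 = $10,172,458.40.
Subtracting fixed costs: EBIT = $10,172,458.40 − $4,650,400 = $5,522,058.40.
So DOL = total CM / EBIT = $10,172,458.40 / $5,522,058.40 = 1.8421.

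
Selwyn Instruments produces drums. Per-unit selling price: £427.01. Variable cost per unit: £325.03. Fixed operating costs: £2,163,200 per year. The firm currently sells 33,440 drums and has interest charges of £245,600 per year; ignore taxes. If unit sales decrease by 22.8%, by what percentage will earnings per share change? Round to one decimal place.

At 33,440 units, contribution = 33,440 × £101.98 = £3,410,211.20.
Subtracting fixed costs: EBIT = £3,410,211.20 − £2,163,200 = £1,247,011.20.
After interest of £245,600.00, pre-tax earnings = £1,001,411.20.
Degree of combined leverage = contribution ÷ (EBIT − I) = £3,410,211.20 ÷ £1,001,411.20 = 3.4054.
%ΔEPS = DCL × %ΔSales = 3.4054 × -22.8% = -77.6%.

-77.6%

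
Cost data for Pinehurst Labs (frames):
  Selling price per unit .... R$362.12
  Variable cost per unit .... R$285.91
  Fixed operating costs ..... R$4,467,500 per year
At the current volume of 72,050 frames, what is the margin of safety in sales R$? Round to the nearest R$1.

Contribution margin per unit = R$362.12 − R$285.91 = R$76.21. Break-even units = R$4,467,500 ÷ R$76.21 = 58,620.92; break-even revenue = 58,620.92 × R$362.12 = R$21,227,806.06.
Actual sales revenue = 72,050 × R$362.12 = R$26,090,746.00.
Margin of safety = R$26,090,746.00 − R$21,227,806.06 = R$4,862,940.

R$4,862,940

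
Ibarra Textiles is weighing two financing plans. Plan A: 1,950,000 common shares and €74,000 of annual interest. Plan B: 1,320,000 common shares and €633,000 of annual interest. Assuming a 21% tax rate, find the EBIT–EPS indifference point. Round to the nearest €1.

Set EPS_A = EPS_B: (EBIT − €74,000)(1 − 0.21) ÷ 1,950,000 = (EBIT − €633,000)(1 − 0.21) ÷ 1,320,000.
Cancelling (1 − t) and cross-multiplying: 1,320,000·(EBIT − 74,000) = 1,950,000·(EBIT − 633,000).
EBIT × (1,950,000 − 1,320,000) = 633,000 × 1,950,000 − 74,000 × 1,320,000 = 1,136,670,000,000, so EBIT = 1,136,670,000,000 ÷ 630,000 = 1,804,238.10.

€1,804,238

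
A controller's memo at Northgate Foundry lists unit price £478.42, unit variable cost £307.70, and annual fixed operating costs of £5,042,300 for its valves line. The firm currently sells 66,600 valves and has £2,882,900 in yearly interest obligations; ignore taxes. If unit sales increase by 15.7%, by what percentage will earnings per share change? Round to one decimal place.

+51.8%

At 66,600 units, contribution = 66,600 × £170.72 = £11,369,952.00.
Operating income = contribution − fixed costs = £11,369,952.00 − £5,042,300 = £6,327,652.00.
Interest = £2,882,900.00, so EBIT − I = £3,444,752.00.
DCL = total CM / (EBIT − I) = £11,369,952.00 / £3,444,752.00 = 3.3007.
%ΔEPS = DCL × %ΔSales = 3.3007 × +15.7% = +51.8%.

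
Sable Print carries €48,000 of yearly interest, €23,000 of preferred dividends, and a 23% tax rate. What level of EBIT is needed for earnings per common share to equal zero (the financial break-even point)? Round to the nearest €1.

Preferred dividends are paid after tax, so their pre-tax equivalent is €23,000 ÷ (1 − 0.23) = €29,870.13.
EPS = 0 when EBIT covers interest plus the pre-tax preferred burden: €48,000 + €29,870.13 = €77,870.13.

€77,870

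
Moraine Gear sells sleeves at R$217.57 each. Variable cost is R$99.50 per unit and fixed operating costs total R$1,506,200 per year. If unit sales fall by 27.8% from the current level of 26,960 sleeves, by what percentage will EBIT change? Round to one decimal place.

Contribution at this volume is 26,960 × R$118.07 = R$3,183,167.20.
EBIT = R$3,183,167.20 − R$1,506,200 = R$1,676,967.20.
Degree of operating leverage = R$3,183,167.20 / R$1,676,967.20 = 1.8982.
Operating income changes by 1.8982 × -27.8% = -52.8%.

-52.8%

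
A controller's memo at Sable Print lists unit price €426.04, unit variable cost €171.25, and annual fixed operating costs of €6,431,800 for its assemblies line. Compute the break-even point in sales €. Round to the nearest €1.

Contribution margin per unit = €426.04 − €171.25 = €254.79, a CM ratio of €254.79 ÷ €426.04 = 0.5980.
Break-even sales = FC ÷ CM ratio = €6,431,800 × €426.04 / €254.79 = €10,754,755.

€10,754,755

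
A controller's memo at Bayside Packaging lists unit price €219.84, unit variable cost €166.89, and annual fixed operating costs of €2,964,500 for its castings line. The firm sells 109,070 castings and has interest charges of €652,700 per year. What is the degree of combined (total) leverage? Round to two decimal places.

2.68

Contribution at this volume is 109,070 × €52.95 = €5,775,256.50.
EBIT = €5,775,256.50 − €2,964,500 = €2,810,756.50. Interest = €652,700.00.
DOL = €5,775,256.50 ÷ €2,810,756.50 = 2.0547; DFL = €2,810,756.50 ÷ €2,158,056.50 = 1.3024.
DCL = DOL × DFL = 2.0547 × 1.3024 = 2.6760.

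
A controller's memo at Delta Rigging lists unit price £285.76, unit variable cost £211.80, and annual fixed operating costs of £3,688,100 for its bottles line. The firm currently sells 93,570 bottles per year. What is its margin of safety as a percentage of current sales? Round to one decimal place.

Contribution margin per unit = £285.76 − £211.80 = £73.96. Break-even units = £3,688,100 ÷ £73.96 = 49,866.14; break-even revenue = 49,866.14 × £285.76 = £14,249,749.27.
Actual sales revenue = 93,570 × £285.76 = £26,738,563.20.
Margin of safety = (£26,738,563.20 − £14,249,749.27) ÷ £26,738,563.20 = 46.7%.

46.7%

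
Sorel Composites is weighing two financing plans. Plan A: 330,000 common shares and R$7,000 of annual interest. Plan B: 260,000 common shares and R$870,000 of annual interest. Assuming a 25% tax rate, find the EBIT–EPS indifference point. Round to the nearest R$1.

At indifference, (EBIT − 7,000)(1 − t)/330,000 = (EBIT − 870,000)(1 − t)/260,000.
The (1 − t) factor cancels: (EBIT − 7,000) × 260,000 = (EBIT − 870,000) × 330,000.
EBIT × (330,000 − 260,000) = 870,000 × 330,000 − 7,000 × 260,000 = 285,280,000,000, so EBIT = 285,280,000,000 ÷ 70,000 = 4,075,428.57.

R$4,075,429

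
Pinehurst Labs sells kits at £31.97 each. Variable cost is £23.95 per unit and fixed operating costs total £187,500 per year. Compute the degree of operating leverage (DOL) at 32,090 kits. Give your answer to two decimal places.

3.68

Contribution at this volume is 32,090 × £8.02 = £257,361.80.
EBIT = £257,361.80 − £187,500 = £69,861.80.
Degree of operating leverage = £257,361.80 / £69,861.80 = 3.6839.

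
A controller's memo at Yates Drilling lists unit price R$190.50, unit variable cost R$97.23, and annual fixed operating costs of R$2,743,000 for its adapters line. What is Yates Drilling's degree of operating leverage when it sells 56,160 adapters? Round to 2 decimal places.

At 56,160 units, contribution = 56,160 × R$93.27 = R$5,238,043.20.
Operating income = contribution − fixed costs = R$5,238,043.20 − R$2,743,000 = R$2,495,043.20.
Degree of operating leverage = R$5,238,043.20 / R$2,495,043.20 = 2.0994.

2.10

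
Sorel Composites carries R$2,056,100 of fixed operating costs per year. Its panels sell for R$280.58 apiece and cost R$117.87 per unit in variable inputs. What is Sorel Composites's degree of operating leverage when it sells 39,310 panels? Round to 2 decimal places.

Total contribution margin = 39,310 × R$162.71 = R$6,396,130.10.
EBIT = R$6,396,130.10 − R$2,056,100 = R$4,340,030.10.
So DOL = total CM / EBIT = R$6,396,130.10 / R$4,340,030.10 = 1.4738.

1.47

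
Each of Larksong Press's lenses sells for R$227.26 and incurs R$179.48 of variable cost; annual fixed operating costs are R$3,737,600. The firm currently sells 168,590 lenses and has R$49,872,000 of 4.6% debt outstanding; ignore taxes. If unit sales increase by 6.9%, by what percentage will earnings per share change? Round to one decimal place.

At 168,590 units, contribution = 168,590 × R$47.78 = R$8,055,230.20.
EBIT = R$8,055,230.20 − R$3,737,600 = R$4,317,630.20.
Interest = R$2,294,112.00, so EBIT − I = R$2,023,518.20.
Degree of combined leverage = contribution ÷ (EBIT − I) = R$8,055,230.20 ÷ R$2,023,518.20 = 3.9808.
%ΔEPS = DCL × %ΔSales = 3.9808 × +6.9% = +27.5%.

+27.5%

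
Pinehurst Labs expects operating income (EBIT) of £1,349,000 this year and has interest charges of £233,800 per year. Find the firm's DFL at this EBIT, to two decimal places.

Annual interest charges come to £233,800.00.
DFL = EBIT ÷ (EBIT − I) = £1,349,000 ÷ (£1,349,000 − £233,800.00) = £1,349,000 ÷ £1,115,200.00 = 1.2096.

1.21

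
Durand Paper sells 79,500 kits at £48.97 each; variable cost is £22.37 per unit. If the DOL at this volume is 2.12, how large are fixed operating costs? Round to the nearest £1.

Contribution at this volume is 79,500 × £26.60 = £2,114,700.00.
DOL = contribution / EBIT, so EBIT = £2,114,700.00 / 2.12 = £997,500.00.
And FC = contribution − EBIT = £2,114,700.00 − £997,500.00 = £1,117,200.

£1,117,200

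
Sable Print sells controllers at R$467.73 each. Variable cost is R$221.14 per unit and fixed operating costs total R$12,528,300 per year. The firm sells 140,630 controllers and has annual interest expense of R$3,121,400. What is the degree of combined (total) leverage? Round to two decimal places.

At 140,630 units, contribution = 140,630 × R$246.59 = R$34,677,951.70.
Operating income = contribution − fixed costs = R$34,677,951.70 − R$12,528,300 = R$22,149,651.70. Interest = R$3,121,400.00, so EBIT − I = R$19,028,251.70.
Degree of total leverage = total CM / (EBIT − interest) = R$34,677,951.70 / R$19,028,251.70 = 1.8224.

1.82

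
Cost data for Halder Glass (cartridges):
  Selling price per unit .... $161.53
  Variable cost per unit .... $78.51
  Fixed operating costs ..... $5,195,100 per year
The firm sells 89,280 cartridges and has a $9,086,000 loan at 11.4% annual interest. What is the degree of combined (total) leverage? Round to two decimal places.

At 89,280 units, contribution = 89,280 × $83.02 = $7,412,025.60.
Subtracting fixed costs: EBIT = $7,412,025.60 − $5,195,100 = $2,216,925.60. Interest = $1,035,804.00, so EBIT − I = $1,181,121.60.
Degree of total leverage = total CM / (EBIT − interest) = $7,412,025.60 / $1,181,121.60 = 6.2754.

6.28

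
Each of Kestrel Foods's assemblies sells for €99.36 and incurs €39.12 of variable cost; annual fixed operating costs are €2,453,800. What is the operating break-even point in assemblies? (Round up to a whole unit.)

Unit CM = price − variable cost = €99.36 − €39.12 = €60.24.
Units to break even: €2,453,800 ÷ €60.24 = 40,733.73, rounded up to 40,734.

40,734 assemblies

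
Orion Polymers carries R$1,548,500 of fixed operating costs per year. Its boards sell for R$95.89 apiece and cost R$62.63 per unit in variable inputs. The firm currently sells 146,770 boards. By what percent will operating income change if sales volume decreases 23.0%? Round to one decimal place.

At 146,770 units, contribution = 146,770 × R$33.26 = R$4,881,570.20.
EBIT = R$4,881,570.20 − R$1,548,500 = R$3,333,070.20.
DOL = contribution ÷ EBIT = R$4,881,570.20 ÷ R$3,333,070.20 = 1.4646.
So EBIT moves 1.4646 × (-23.0%) = -33.7%.

-33.7%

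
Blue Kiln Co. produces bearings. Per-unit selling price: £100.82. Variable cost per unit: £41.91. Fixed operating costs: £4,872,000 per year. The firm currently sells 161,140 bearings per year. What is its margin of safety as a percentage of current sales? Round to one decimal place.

48.7%

Contribution margin per unit = £100.82 − £41.91 = £58.91. Break-even units = £4,872,000 ÷ £58.91 = 82,702.43; break-even revenue = 82,702.43 × £100.82 = £8,338,058.73.
Actual sales revenue = 161,140 × £100.82 = £16,246,134.80.
Margin of safety = (£16,246,134.80 − £8,338,058.73) ÷ £16,246,134.80 = 48.7%.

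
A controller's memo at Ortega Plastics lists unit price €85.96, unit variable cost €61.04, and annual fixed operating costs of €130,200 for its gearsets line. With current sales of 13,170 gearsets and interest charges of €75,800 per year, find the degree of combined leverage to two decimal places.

Total contribution margin = 13,170 × €24.92 = €328,196.40.
Subtracting fixed costs: EBIT = €328,196.40 − €130,200 = €197,996.40. Interest = €75,800.00.
DOL = €328,196.40 ÷ €197,996.40 = 1.6576; DFL = €197,996.40 ÷ €122,196.40 = 1.6203.
Combined leverage = 1.6576 × 1.6203 = 2.6858.

2.69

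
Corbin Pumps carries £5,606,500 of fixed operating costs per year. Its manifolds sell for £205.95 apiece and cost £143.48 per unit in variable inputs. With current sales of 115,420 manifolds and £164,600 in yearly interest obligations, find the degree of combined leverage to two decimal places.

5.01

At 115,420 units, contribution = 115,420 × £62.47 = £7,210,287.40.
Operating income = contribution − fixed costs = £7,210,287.40 − £5,606,500 = £1,603,787.40. Interest = £164,600.00, so EBIT − I = £1,439,187.40.
Degree of total leverage = total CM / (EBIT − interest) = £7,210,287.40 / £1,439,187.40 = 5.0100.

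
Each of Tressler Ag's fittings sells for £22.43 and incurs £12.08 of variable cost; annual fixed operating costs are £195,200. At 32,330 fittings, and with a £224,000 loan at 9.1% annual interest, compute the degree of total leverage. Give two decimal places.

2.81

Contribution at this volume is 32,330 × £10.35 = £334,615.50.
EBIT = £334,615.50 − £195,200 = £139,415.50. Interest = £20,384.00, so EBIT − I = £119,031.50.
Degree of total leverage = total CM / (EBIT − interest) = £334,615.50 / £119,031.50 = 2.8112.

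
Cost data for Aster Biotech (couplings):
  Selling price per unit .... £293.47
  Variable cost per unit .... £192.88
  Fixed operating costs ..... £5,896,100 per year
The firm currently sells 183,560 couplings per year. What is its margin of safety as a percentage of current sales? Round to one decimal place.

Unit CM = price − variable cost = £293.47 − £192.88 = £100.59. Break-even units = £5,896,100 ÷ £100.59 = 58,615.17; break-even revenue = 58,615.17 × £293.47 = £17,201,794.08.
Current sales = 183,560 × £293.47 = £53,869,353.20.
Margin of safety = (£53,869,353.20 − £17,201,794.08) ÷ £53,869,353.20 = 68.1%.

68.1%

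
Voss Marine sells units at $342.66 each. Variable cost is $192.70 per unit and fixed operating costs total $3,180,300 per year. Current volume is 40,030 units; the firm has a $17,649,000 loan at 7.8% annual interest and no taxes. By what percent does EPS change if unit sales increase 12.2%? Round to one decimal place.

At 40,030 units, contribution = 40,030 × $149.96 = $6,002,898.80.
EBIT = $6,002,898.80 − $3,180,300 = $2,822,598.80.
Interest = $1,376,622.00, so EBIT − I = $1,445,976.80.
DCL = total CM / (EBIT − I) = $6,002,898.80 / $1,445,976.80 = 4.1514.
EPS therefore changes by 4.1514 × (+12.2%) = +50.6%.

+50.6%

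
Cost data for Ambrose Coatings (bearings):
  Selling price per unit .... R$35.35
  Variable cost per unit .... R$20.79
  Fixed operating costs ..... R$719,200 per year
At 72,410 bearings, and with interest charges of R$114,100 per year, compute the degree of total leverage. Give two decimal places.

At 72,410 units, contribution = 72,410 × R$14.56 = R$1,054,289.60.
Operating income = contribution − fixed costs = R$1,054,289.60 − R$719,200 = R$335,089.60. Interest = R$114,100.00, so EBIT − I = R$220,989.60.
Degree of total leverage = total CM / (EBIT − interest) = R$1,054,289.60 / R$220,989.60 = 4.7708.

4.77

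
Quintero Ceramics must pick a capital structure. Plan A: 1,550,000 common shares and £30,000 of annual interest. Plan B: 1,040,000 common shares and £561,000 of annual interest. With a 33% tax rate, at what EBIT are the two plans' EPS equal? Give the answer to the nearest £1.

£1,643,824

At indifference, (EBIT − 30,000)(1 − t)/1,550,000 = (EBIT − 561,000)(1 − t)/1,040,000.
The (1 − t) factor cancels: (EBIT − 30,000) × 1,040,000 = (EBIT − 561,000) × 1,550,000.
Solving, EBIT = (561,000·1,550,000 − 30,000·1,040,000) / (1,550,000 − 1,040,000) = 838,350,000,000 / 510,000 = 1,643,823.53.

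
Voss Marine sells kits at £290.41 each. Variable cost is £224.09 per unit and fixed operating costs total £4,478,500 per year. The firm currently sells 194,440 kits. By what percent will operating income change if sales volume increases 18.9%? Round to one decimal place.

Contribution at this volume is 194,440 × £66.32 = £12,895,260.80.
Operating income = contribution − fixed costs = £12,895,260.80 − £4,478,500 = £8,416,760.80.
DOL = contribution ÷ EBIT = £12,895,260.80 ÷ £8,416,760.80 = 1.5321.
%ΔEBIT = DOL × %ΔSales = 1.5321 × +18.9% = +29.0%.

+29.0%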